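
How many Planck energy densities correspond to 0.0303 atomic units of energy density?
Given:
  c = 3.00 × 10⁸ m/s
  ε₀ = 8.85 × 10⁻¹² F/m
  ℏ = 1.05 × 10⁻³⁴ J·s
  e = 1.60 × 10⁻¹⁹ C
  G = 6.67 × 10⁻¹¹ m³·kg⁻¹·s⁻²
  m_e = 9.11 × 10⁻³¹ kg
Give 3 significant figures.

atomic unit of energy density: u_au = E_h/a₀³ = m_e⁴e¹⁰/((4πε₀)⁵ℏ⁸) = 3.01 × 10¹³ J/m³
Planck energy density: u_P = c⁷/(ℏG²) = 4.68 × 10¹¹³ J/m³
0.0303 × 3.01 × 10¹³ / 4.68 × 10¹¹³ = 1.95 × 10⁻¹⁰²

1.95 × 10⁻¹⁰²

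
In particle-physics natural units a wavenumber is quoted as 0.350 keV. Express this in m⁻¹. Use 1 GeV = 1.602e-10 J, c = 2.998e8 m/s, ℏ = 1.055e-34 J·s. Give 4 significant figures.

Inverse length is [E]/(ℏc).
1 GeV → 1/(ℏc) × (1 GeV in J) = 5.065e15 m⁻¹.
Convert the energy scale: 0.350 keV = 3.50e-7 GeV.
Result: 3.50e-7 × 5.065e15 = 1.773e9 m⁻¹.

1.773e9 m⁻¹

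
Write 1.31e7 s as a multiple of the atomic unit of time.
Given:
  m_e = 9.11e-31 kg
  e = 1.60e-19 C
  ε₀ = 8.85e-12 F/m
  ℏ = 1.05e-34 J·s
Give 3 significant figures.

5.46e23

atomic unit of time: τ_au = (4πε₀)²ℏ³/(m_e e⁴) = 2.40e-17 s.
1.31e7 / 2.40e-17 = 5.46e23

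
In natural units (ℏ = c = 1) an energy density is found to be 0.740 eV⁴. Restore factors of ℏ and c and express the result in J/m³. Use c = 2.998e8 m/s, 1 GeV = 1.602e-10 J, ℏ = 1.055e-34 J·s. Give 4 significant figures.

15.40 J/m³

[E]/[L]³ = [E]⁴/(ℏc)³; restore (ℏc)⁻³.
1 GeV⁴ → 1/(ℏc)³ × (1 GeV in J)⁴ = 2.082e37 J/m³.
Convert the energy scale: 0.740 eV⁴ = 7.40e-37 GeV⁴.
Result: 7.40e-37 × 2.082e37 = 15.40 J/m³.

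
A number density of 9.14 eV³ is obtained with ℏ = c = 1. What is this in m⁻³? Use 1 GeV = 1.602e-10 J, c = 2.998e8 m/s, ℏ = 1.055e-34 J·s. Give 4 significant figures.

Number density is [L]⁻³ = [E]³/(ℏc)³.
1 GeV³ → 1/(ℏc)³ × (1 GeV in J)³ = 1.299e47 m⁻³.
Convert the energy scale: 9.14 eV³ = 9.14e-27 GeV³.
Result: 9.14e-27 × 1.299e47 = 1.188e21 m⁻³.

1.188e21 m⁻³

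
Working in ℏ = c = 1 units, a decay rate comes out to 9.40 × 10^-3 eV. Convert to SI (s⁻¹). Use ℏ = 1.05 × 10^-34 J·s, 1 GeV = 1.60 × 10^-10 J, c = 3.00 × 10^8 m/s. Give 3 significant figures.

A rate is [E]/ℏ; divide by ℏ.
1 GeV → 1/ℏ × (1 GeV in J) = 1.52 × 10^24 s⁻¹.
Convert the energy scale: 9.40 × 10^-3 eV = 9.40 × 10^-12 GeV.
Result: 9.40 × 10^-12 × 1.52 × 10^24 = 1.43 × 10^13 s⁻¹.

1.43 × 10^13 s⁻¹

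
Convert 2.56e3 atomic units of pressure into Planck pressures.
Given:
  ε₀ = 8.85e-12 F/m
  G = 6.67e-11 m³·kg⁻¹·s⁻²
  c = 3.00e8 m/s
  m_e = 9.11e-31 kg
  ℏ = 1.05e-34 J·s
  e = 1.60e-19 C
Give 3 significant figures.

atomic unit of pressure: P_au = E_h/a₀³ = m_e⁴e¹⁰/((4πε₀)⁵ℏ⁸) = 3.01e13 Pa
Planck pressure: p_P = c⁷/(ℏG²) = 4.68e113 Pa
2.56e3 × 3.01e13 / 4.68e113 = 1.65e-97

1.65e-97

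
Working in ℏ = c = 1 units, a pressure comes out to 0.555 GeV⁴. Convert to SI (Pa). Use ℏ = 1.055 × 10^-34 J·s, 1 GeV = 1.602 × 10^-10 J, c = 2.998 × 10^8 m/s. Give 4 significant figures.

Pressure is [E]/[L]³ = [E]⁴/(ℏc)³.
1 GeV⁴ → 1/(ℏc)³ × (1 GeV in J)⁴ = 2.082 × 10^37 Pa.
Result: 0.555 × 2.082 × 10^37 = 1.155 × 10^37 Pa.

1.155 × 10^37 Pa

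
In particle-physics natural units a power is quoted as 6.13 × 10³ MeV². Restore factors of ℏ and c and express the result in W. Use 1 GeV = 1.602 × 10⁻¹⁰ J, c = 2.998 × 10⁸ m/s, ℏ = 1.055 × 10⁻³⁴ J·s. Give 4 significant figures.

Power is [E]/[T] = [E]²/ℏ.
1 GeV² → 1/ℏ × (1 GeV in J)² = 2.433 × 10¹⁴ W.
Convert the energy scale: 6.13 × 10³ MeV² = 6.13 × 10⁻³ GeV².
Result: 6.13 × 10⁻³ × 2.433 × 10¹⁴ = 1.491 × 10¹² W.

1.491 × 10¹² W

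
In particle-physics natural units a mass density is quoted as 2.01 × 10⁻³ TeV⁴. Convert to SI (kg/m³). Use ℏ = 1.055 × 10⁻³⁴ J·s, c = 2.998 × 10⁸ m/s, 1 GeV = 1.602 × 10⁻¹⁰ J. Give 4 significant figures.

Mass density is [E]/(c²[L]³) = [E]⁴/(ℏ³c⁵).
1 GeV⁴ → 1/(ℏ³c⁵) × (1 GeV in J)⁴ = 2.316 × 10²⁰ kg/m³.
Convert the energy scale: 2.01 × 10⁻³ TeV⁴ = 2.01 × 10⁹ GeV⁴.
Result: 2.01 × 10⁹ × 2.316 × 10²⁰ = 4.655 × 10²⁹ kg/m³.

4.655 × 10²⁹ kg/m³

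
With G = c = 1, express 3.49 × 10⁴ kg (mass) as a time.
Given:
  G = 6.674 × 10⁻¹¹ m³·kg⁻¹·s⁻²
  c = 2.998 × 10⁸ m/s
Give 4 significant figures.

Mass → time via G/c³.
3.49 × 10⁴ kg × (G/c³) = 8.644 × 10⁻³² s

8.644 × 10⁻³² s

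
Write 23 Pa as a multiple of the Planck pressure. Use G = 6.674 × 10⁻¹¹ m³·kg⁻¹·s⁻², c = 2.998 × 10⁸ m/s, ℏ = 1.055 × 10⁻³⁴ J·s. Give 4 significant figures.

Planck pressure: p_P = c⁷/(ℏG²) = 4.632 × 10¹¹³ Pa.
23 / 4.632 × 10¹¹³ = 4.965 × 10⁻¹¹³

4.965 × 10⁻¹¹³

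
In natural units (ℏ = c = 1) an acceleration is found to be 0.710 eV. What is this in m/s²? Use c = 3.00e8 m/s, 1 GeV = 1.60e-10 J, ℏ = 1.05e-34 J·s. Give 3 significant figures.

3.25e23 m/s²

Acceleration is [L]/[T]² = c·[E]/ℏ.
1 GeV → c/ℏ × (1 GeV in J) = 4.57e32 m/s².
Convert the energy scale: 0.710 eV = 7.10e-10 GeV.
Result: 7.10e-10 × 4.57e32 = 3.25e23 m/s².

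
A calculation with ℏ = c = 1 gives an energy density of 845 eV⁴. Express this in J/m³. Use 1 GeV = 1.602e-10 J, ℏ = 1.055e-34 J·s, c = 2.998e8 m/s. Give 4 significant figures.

[E]/[L]³ = [E]⁴/(ℏc)³; restore (ℏc)⁻³.
1 GeV⁴ → 1/(ℏc)³ × (1 GeV in J)⁴ = 2.082e37 J/m³.
Convert the energy scale: 845 eV⁴ = 8.45e-34 GeV⁴.
Result: 8.45e-34 × 2.082e37 = 1.759e4 J/m³.

1.759e4 J/m³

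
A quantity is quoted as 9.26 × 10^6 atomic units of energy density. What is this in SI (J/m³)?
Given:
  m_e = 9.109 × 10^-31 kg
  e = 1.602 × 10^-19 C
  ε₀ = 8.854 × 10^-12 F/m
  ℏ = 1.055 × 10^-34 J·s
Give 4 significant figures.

One atomic unit of energy density: u_au = E_h/a₀³ = m_e⁴e¹⁰/((4πε₀)⁵ℏ⁸) = 2.929 × 10^13 J/m³.
9.26 × 10^6 × 2.929 × 10^13 J/m³ = 2.712 × 10^20 J/m³

2.712 × 10^20 J/m³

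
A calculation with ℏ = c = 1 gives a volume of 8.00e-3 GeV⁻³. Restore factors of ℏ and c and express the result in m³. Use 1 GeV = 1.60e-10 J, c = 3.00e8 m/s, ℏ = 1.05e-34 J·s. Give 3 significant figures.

6.10e-50 m³

Volume is [L]³ = [E]⁻³·(ℏc)³.
1 GeV⁻³ → (ℏc)³ × (1 GeV in J)⁻³ = 7.63e-48 m³.
Result: 8.00e-3 × 7.63e-48 = 6.10e-50 m³.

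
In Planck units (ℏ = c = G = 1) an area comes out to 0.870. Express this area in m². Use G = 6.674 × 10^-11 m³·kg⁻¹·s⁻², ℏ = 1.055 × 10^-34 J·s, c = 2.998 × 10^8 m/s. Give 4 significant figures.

One Planck area: A_P = ℏG/c³ = 2.613 × 10^-70 m².
0.870 × 2.613 × 10^-70 m² = 2.273 × 10^-70 m²

2.273 × 10^-70 m²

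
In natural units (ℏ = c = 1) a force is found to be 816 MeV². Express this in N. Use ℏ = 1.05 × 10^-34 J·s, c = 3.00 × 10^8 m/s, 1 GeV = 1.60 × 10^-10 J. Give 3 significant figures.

663 N

Force is [E]/[L] = [E]²/(ℏc); restore (ℏc)⁻¹.
1 GeV² → 1/(ℏc) × (1 GeV in J)² = 8.13 × 10^5 N.
Convert the energy scale: 816 MeV² = 8.16 × 10^-4 GeV².
Result: 8.16 × 10^-4 × 8.13 × 10^5 = 663 N.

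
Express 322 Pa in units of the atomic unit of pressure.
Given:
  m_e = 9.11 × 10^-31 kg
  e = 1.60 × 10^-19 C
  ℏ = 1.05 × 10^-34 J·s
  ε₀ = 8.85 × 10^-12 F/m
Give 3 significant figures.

1.07 × 10^-11

atomic unit of pressure: P_au = E_h/a₀³ = m_e⁴e¹⁰/((4πε₀)⁵ℏ⁸) = 3.01 × 10^13 Pa.
322 / 3.01 × 10^13 = 1.07 × 10^-11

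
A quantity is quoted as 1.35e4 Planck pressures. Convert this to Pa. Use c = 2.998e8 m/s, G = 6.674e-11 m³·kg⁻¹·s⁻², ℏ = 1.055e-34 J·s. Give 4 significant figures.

One Planck pressure: p_P = c⁷/(ℏG²) = 4.632e113 Pa.
1.35e4 × 4.632e113 Pa = 6.254e117 Pa

6.254e117 Pa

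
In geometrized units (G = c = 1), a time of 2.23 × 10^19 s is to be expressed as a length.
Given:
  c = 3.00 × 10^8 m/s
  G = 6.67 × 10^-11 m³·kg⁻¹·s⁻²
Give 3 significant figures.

Time → length via c.
2.23 × 10^19 s × (c) = 6.69 × 10^27 m

6.69 × 10^27 m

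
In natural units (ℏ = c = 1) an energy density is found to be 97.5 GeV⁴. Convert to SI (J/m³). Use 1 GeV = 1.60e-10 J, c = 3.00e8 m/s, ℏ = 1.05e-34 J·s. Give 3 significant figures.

2.04e39 J/m³

[E]/[L]³ = [E]⁴/(ℏc)³; restore (ℏc)⁻³.
1 GeV⁴ → 1/(ℏc)³ × (1 GeV in J)⁴ = 2.10e37 J/m³.
Result: 97.5 × 2.10e37 = 2.04e39 J/m³.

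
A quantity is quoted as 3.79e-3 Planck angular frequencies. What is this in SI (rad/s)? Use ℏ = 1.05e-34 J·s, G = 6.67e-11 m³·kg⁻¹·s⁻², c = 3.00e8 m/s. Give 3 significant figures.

7.06e40 rad/s

One Planck angular frequency: ω_P = √(c⁵/(ℏG)) = 1.86e43 rad/s.
3.79e-3 × 1.86e43 rad/s = 7.06e40 rad/s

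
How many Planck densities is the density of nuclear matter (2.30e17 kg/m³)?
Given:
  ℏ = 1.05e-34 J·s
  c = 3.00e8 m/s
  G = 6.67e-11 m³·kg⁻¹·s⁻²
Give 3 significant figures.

Planck density: ρ_P = c⁵/(ℏG²) = 5.20e96 kg/m³.
2.30e17 / 5.20e96 = 4.42e-80

4.42e-80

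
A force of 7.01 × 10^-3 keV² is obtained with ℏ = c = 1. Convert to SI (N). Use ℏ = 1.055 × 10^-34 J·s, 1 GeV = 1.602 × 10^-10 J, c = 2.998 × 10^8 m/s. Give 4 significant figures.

Force is [E]/[L] = [E]²/(ℏc); restore (ℏc)⁻¹.
1 GeV² → 1/(ℏc) × (1 GeV in J)² = 8.114 × 10^5 N.
Convert the energy scale: 7.01 × 10^-3 keV² = 7.01 × 10^-15 GeV².
Result: 7.01 × 10^-15 × 8.114 × 10^5 = 5.688 × 10^-9 N.

5.688 × 10^-9 N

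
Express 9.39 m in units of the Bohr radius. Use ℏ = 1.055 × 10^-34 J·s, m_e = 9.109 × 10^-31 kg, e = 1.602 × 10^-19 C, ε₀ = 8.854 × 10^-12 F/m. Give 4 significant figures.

Bohr radius: a₀ = 4πε₀ℏ²/(m_e e²) = 5.297 × 10^-11 m.
9.39 / 5.297 × 10^-11 = 1.773 × 10^11

1.773 × 10^11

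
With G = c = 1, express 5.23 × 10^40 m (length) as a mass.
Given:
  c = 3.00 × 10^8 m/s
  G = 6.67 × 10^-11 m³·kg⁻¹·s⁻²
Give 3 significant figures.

Length → mass via c²/G.
5.23 × 10^40 m × (c²/G) = 7.06 × 10^67 kg

7.06 × 10^67 kg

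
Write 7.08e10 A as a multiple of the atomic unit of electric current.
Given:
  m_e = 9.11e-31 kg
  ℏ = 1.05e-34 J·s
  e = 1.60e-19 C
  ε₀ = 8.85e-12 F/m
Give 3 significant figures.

atomic unit of electric current: I_au = e E_h/ℏ = m_e e⁵/((4πε₀)²ℏ³) = 6.67e-3 A.
7.08e10 / 6.67e-3 = 1.06e13

1.06e13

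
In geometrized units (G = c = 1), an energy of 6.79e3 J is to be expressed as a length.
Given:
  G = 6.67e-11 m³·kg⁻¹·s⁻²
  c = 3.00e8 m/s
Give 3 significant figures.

5.59e-41 m

Energy → length via G/c⁴.
6.79e3 J × (G/c⁴) = 5.59e-41 m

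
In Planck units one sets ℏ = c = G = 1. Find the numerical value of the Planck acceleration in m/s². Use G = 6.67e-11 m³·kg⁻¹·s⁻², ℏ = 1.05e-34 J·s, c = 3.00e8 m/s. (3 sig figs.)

5.59e51 m/s²

a_P = √(c⁷/(ℏG))
  = √(3.12e103)
  = 5.59e51 m/s²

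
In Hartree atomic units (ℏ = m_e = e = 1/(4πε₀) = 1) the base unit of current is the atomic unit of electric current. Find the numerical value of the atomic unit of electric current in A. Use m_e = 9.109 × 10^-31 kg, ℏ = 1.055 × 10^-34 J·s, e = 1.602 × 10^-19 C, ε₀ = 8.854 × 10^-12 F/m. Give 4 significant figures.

I_au = e E_h/ℏ = m_e e⁵/((4πε₀)²ℏ³)
E_h = 4.354 × 10^-18 J
e·E_h/ℏ = 6.612 × 10^-3 A

6.612 × 10^-3 A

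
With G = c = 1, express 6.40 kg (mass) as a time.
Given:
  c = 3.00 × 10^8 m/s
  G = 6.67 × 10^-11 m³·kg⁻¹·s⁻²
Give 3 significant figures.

Mass → time via G/c³.
6.40 kg × (G/c³) = 1.58 × 10^-35 s

1.58 × 10^-35 s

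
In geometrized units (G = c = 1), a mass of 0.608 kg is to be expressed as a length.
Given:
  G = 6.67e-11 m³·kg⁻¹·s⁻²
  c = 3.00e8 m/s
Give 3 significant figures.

In G = c = 1 units mass has dimensions of length; the conversion factor is G/c².
0.608 kg × (G/c²) = 4.51e-28 m

4.51e-28 m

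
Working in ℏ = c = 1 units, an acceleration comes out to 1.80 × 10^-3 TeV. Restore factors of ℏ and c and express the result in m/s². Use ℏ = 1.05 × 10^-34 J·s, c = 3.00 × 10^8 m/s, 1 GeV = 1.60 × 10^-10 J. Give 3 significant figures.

Acceleration is [L]/[T]² = c·[E]/ℏ.
1 GeV → c/ℏ × (1 GeV in J) = 4.57 × 10^32 m/s².
Convert the energy scale: 1.80 × 10^-3 TeV = 1.80 GeV.
Result: 1.80 × 4.57 × 10^32 = 8.23 × 10^32 m/s².

8.23 × 10^32 m/s²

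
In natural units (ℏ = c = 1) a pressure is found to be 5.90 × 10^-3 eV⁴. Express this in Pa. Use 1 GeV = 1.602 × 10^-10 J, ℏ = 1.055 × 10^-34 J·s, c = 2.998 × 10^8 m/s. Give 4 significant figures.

0.1228 Pa

Pressure is [E]/[L]³ = [E]⁴/(ℏc)³.
1 GeV⁴ → 1/(ℏc)³ × (1 GeV in J)⁴ = 2.082 × 10^37 Pa.
Convert the energy scale: 5.90 × 10^-3 eV⁴ = 5.90 × 10^-39 GeV⁴.
Result: 5.90 × 10^-39 × 2.082 × 10^37 = 0.1228 Pa.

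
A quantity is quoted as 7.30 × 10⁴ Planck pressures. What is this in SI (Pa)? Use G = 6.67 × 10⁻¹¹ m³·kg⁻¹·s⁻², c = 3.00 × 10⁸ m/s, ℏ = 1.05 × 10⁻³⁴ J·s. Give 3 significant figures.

One Planck pressure: p_P = c⁷/(ℏG²) = 4.68 × 10¹¹³ Pa.
7.30 × 10⁴ × 4.68 × 10¹¹³ Pa = 3.42 × 10¹¹⁸ Pa

3.42 × 10¹¹⁸ Pa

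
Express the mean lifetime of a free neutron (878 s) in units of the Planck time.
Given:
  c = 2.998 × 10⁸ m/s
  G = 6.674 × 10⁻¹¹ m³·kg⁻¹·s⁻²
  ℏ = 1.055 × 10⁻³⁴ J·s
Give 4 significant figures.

1.628 × 10⁴⁶

Planck time: t_P = √(ℏG/c⁵) = 5.392 × 10⁻⁴⁴ s.
878 / 5.392 × 10⁻⁴⁴ = 1.628 × 10⁴⁶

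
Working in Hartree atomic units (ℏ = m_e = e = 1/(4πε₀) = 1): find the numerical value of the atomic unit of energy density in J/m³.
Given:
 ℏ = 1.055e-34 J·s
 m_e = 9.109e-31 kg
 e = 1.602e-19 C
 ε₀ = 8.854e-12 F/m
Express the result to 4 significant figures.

2.929e13 J/m³

Dimensional analysis gives u_au = E_h/a₀³ = m_e⁴e¹⁰/((4πε₀)⁵ℏ⁸).
E_h = 4.354e-18 J
a₀ = 5.297e-11 m
E_h/a₀³ = 2.929e13 J/m³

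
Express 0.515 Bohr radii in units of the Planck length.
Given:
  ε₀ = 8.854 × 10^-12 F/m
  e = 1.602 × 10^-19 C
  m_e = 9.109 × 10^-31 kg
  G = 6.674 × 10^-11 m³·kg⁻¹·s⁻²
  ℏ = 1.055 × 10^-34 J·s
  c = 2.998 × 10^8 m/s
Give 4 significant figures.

1.688 × 10^24

Bohr radius: a₀ = 4πε₀ℏ²/(m_e e²) = 5.297 × 10^-11 m
Planck length: ℓ_P = √(ℏG/c³) = 1.616 × 10^-35 m
0.515 × 5.297 × 10^-11 / 1.616 × 10^-35 = 1.688 × 10^24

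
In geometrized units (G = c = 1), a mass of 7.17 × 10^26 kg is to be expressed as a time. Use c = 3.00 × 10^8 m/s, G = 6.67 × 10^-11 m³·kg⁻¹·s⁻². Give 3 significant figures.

Mass → time via G/c³.
7.17 × 10^26 kg × (G/c³) = 1.77 × 10^-9 s

1.77 × 10^-9 s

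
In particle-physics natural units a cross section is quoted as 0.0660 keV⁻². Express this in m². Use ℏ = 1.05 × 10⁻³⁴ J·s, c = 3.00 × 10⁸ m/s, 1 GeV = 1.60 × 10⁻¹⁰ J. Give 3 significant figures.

Area is [L]² = [E]⁻²·(ℏc)²; restore (ℏc)².
1 GeV⁻² → (ℏc)² × (1 GeV in J)⁻² = 3.88 × 10⁻³² m².
Convert the energy scale: 0.0660 keV⁻² = 6.60 × 10¹⁰ GeV⁻².
Result: 6.60 × 10¹⁰ × 3.88 × 10⁻³² = 2.56 × 10⁻²¹ m².

2.56 × 10⁻²¹ m²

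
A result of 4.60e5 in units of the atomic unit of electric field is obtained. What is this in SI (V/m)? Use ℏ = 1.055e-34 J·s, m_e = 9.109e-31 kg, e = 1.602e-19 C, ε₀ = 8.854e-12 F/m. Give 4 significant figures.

One atomic unit of electric field: E_au = E_h/(e a₀) = m_e²e⁵/((4πε₀)³ℏ⁴) = 5.131e11 V/m.
4.60e5 × 5.131e11 V/m = 2.360e17 V/m

2.360e17 V/m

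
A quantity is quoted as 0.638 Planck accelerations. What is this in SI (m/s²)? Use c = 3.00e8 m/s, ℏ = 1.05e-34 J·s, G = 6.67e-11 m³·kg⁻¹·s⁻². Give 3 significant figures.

3.57e51 m/s²

One Planck acceleration: a_P = √(c⁷/(ℏG)) = 5.59e51 m/s².
0.638 × 5.59e51 m/s² = 3.57e51 m/s²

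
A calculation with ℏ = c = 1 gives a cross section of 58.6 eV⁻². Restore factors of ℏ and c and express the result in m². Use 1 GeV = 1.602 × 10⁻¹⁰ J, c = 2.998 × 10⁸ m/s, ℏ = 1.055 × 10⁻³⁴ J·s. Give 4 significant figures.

Area is [L]² = [E]⁻²·(ℏc)²; restore (ℏc)².
1 GeV⁻² → (ℏc)² × (1 GeV in J)⁻² = 3.898 × 10⁻³² m².
Convert the energy scale: 58.6 eV⁻² = 5.86 × 10¹⁹ GeV⁻².
Result: 5.86 × 10¹⁹ × 3.898 × 10⁻³² = 2.284 × 10⁻¹² m².

2.284 × 10⁻¹² m²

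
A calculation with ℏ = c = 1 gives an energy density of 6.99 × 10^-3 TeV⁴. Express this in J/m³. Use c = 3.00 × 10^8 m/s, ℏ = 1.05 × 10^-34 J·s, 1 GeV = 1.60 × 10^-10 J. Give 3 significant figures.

[E]/[L]³ = [E]⁴/(ℏc)³; restore (ℏc)⁻³.
1 GeV⁴ → 1/(ℏc)³ × (1 GeV in J)⁴ = 2.10 × 10^37 J/m³.
Convert the energy scale: 6.99 × 10^-3 TeV⁴ = 6.99 × 10^9 GeV⁴.
Result: 6.99 × 10^9 × 2.10 × 10^37 = 1.47 × 10^47 J/m³.

1.47 × 10^47 J/m³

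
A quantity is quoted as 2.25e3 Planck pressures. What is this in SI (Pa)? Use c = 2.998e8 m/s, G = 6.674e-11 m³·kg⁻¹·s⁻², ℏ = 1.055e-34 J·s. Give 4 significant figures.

One Planck pressure: p_P = c⁷/(ℏG²) = 4.632e113 Pa.
2.25e3 × 4.632e113 Pa = 1.042e117 Pa

1.042e117 Pa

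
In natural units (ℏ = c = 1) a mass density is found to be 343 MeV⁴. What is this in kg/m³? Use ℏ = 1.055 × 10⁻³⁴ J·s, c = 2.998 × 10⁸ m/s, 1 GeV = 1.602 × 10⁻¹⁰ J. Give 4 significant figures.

7.944 × 10¹⁰ kg/m³

Mass density is [E]/(c²[L]³) = [E]⁴/(ℏ³c⁵).
1 GeV⁴ → 1/(ℏ³c⁵) × (1 GeV in J)⁴ = 2.316 × 10²⁰ kg/m³.
Convert the energy scale: 343 MeV⁴ = 3.43 × 10⁻¹⁰ GeV⁴.
Result: 3.43 × 10⁻¹⁰ × 2.316 × 10²⁰ = 7.944 × 10¹⁰ kg/m³.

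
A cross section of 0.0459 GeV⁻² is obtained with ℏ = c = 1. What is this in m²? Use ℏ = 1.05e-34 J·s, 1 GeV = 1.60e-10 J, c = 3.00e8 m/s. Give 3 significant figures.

Area is [L]² = [E]⁻²·(ℏc)²; restore (ℏc)².
1 GeV⁻² → (ℏc)² × (1 GeV in J)⁻² = 3.88e-32 m².
Result: 0.0459 × 3.88e-32 = 1.78e-33 m².

1.78e-33 m²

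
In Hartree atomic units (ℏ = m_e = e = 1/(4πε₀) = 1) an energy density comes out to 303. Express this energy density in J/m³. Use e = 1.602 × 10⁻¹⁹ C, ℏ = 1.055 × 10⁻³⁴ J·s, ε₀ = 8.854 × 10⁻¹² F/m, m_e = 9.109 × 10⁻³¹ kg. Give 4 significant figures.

One atomic unit of energy density: u_au = E_h/a₀³ = m_e⁴e¹⁰/((4πε₀)⁵ℏ⁸) = 2.929 × 10¹³ J/m³.
303 × 2.929 × 10¹³ J/m³ = 8.875 × 10¹⁵ J/m³

8.875 × 10¹⁵ J/m³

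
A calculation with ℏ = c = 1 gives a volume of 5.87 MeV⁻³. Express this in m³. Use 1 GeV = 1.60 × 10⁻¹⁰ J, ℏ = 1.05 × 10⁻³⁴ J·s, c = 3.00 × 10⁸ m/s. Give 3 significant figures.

4.48 × 10⁻³⁸ m³

Volume is [L]³ = [E]⁻³·(ℏc)³.
1 GeV⁻³ → (ℏc)³ × (1 GeV in J)⁻³ = 7.63 × 10⁻⁴⁸ m³.
Convert the energy scale: 5.87 MeV⁻³ = 5.87 × 10⁹ GeV⁻³.
Result: 5.87 × 10⁹ × 7.63 × 10⁻⁴⁸ = 4.48 × 10⁻³⁸ m³.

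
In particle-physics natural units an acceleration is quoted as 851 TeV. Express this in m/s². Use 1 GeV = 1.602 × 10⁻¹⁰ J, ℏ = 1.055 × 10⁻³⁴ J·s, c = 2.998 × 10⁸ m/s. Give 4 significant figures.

Acceleration is [L]/[T]² = c·[E]/ℏ.
1 GeV → c/ℏ × (1 GeV in J) = 4.552 × 10³² m/s².
Convert the energy scale: 851 TeV = 8.51 × 10⁵ GeV.
Result: 8.51 × 10⁵ × 4.552 × 10³² = 3.874 × 10³⁸ m/s².

3.874 × 10³⁸ m/s²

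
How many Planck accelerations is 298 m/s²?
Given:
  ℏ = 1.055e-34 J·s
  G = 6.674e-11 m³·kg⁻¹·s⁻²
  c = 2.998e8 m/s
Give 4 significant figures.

Planck acceleration: a_P = √(c⁷/(ℏG)) = 5.560e51 m/s².
298 / 5.560e51 = 5.360e-50

5.360e-50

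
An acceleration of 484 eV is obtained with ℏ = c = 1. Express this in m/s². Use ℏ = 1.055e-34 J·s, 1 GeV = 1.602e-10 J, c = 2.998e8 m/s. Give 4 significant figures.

2.203e26 m/s²

Acceleration is [L]/[T]² = c·[E]/ℏ.
1 GeV → c/ℏ × (1 GeV in J) = 4.552e32 m/s².
Convert the energy scale: 484 eV = 4.84e-7 GeV.
Result: 4.84e-7 × 4.552e32 = 2.203e26 m/s².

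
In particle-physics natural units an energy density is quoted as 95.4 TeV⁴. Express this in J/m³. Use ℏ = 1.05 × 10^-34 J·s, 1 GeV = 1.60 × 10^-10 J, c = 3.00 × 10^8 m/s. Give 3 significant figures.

2.00 × 10^51 J/m³

[E]/[L]³ = [E]⁴/(ℏc)³; restore (ℏc)⁻³.
1 GeV⁴ → 1/(ℏc)³ × (1 GeV in J)⁴ = 2.10 × 10^37 J/m³.
Convert the energy scale: 95.4 TeV⁴ = 9.54 × 10^13 GeV⁴.
Result: 9.54 × 10^13 × 2.10 × 10^37 = 2.00 × 10^51 J/m³.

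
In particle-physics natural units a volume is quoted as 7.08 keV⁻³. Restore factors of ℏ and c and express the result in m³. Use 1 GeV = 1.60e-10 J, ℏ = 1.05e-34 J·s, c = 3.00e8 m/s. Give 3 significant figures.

Volume is [L]³ = [E]⁻³·(ℏc)³.
1 GeV⁻³ → (ℏc)³ × (1 GeV in J)⁻³ = 7.63e-48 m³.
Convert the energy scale: 7.08 keV⁻³ = 7.08e18 GeV⁻³.
Result: 7.08e18 × 7.63e-48 = 5.40e-29 m³.

5.40e-29 m³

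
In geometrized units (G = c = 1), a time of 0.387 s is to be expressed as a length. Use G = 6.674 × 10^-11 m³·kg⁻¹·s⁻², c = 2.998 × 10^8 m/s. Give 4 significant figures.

1.160 × 10^8 m

Time → length via c.
0.387 s × (c) = 1.160 × 10^8 m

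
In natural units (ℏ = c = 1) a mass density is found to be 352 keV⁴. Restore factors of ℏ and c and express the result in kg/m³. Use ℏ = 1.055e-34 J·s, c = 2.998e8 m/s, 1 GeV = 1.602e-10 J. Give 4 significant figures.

0.08152 kg/m³

Mass density is [E]/(c²[L]³) = [E]⁴/(ℏ³c⁵).
1 GeV⁴ → 1/(ℏ³c⁵) × (1 GeV in J)⁴ = 2.316e20 kg/m³.
Convert the energy scale: 352 keV⁴ = 3.52e-22 GeV⁴.
Result: 3.52e-22 × 2.316e20 = 0.08152 kg/m³.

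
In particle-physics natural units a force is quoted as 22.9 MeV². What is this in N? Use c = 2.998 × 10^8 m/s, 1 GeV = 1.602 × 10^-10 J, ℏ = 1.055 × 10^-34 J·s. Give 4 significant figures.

Force is [E]/[L] = [E]²/(ℏc); restore (ℏc)⁻¹.
1 GeV² → 1/(ℏc) × (1 GeV in J)² = 8.114 × 10^5 N.
Convert the energy scale: 22.9 MeV² = 2.29 × 10^-5 GeV².
Result: 2.29 × 10^-5 × 8.114 × 10^5 = 18.58 N.

18.58 N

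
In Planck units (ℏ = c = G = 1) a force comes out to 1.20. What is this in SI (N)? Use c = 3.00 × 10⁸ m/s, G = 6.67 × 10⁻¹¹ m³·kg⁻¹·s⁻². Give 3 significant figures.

One Planck force: F_P = c⁴/G = 1.21 × 10⁴⁴ N.
1.20 × 1.21 × 10⁴⁴ N = 1.46 × 10⁴⁴ N

1.46 × 10⁴⁴ N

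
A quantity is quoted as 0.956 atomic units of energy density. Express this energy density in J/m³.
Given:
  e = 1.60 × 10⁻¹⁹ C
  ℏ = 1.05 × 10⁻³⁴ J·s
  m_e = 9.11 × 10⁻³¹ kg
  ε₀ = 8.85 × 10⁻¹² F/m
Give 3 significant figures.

2.88 × 10¹³ J/m³

One atomic unit of energy density: u_au = E_h/a₀³ = m_e⁴e¹⁰/((4πε₀)⁵ℏ⁸) = 3.01 × 10¹³ J/m³.
0.956 × 3.01 × 10¹³ J/m³ = 2.88 × 10¹³ J/m³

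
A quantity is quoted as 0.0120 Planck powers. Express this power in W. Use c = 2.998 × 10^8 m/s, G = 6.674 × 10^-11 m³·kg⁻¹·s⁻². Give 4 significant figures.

4.355 × 10^50 W

One Planck power: P_P = c⁵/G = 3.629 × 10^52 W.
0.0120 × 3.629 × 10^52 W = 4.355 × 10^50 W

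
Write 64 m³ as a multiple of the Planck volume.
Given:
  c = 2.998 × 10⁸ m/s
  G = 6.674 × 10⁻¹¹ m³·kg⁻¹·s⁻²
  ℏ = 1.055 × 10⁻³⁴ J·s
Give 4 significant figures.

Planck volume: V_P = (ℏG/c³)^(3/2) = 4.224 × 10⁻¹⁰⁵ m³.
64 / 4.224 × 10⁻¹⁰⁵ = 1.515 × 10¹⁰⁶

1.515 × 10¹⁰⁶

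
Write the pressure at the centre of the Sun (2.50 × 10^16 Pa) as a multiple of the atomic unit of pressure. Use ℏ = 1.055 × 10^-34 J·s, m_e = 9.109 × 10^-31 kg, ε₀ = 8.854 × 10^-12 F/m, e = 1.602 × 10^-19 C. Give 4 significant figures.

atomic unit of pressure: P_au = E_h/a₀³ = m_e⁴e¹⁰/((4πε₀)⁵ℏ⁸) = 2.929 × 10^13 Pa.
2.50 × 10^16 / 2.929 × 10^13 = 853.5

853.5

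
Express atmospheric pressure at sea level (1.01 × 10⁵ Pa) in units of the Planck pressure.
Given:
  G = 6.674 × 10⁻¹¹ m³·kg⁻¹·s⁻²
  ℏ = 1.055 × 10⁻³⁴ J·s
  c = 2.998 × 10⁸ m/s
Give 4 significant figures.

2.180 × 10⁻¹⁰⁹

Planck pressure: p_P = c⁷/(ℏG²) = 4.632 × 10¹¹³ Pa.
1.01 × 10⁵ / 4.632 × 10¹¹³ = 2.180 × 10⁻¹⁰⁹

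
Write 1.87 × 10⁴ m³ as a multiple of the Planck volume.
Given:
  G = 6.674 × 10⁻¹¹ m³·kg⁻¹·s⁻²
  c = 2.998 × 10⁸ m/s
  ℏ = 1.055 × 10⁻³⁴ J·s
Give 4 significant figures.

Planck volume: V_P = (ℏG/c³)^(3/2) = 4.224 × 10⁻¹⁰⁵ m³.
1.87 × 10⁴ / 4.224 × 10⁻¹⁰⁵ = 4.427 × 10¹⁰⁸

4.427 × 10¹⁰⁸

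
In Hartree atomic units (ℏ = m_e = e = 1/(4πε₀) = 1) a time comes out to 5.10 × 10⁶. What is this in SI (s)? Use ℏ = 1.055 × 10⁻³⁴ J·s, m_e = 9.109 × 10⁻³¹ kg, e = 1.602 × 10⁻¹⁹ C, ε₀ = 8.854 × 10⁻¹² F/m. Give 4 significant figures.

One atomic unit of time: τ_au = (4πε₀)²ℏ³/(m_e e⁴) = 2.423 × 10⁻¹⁷ s.
5.10 × 10⁶ × 2.423 × 10⁻¹⁷ s = 1.236 × 10⁻¹⁰ s

1.236 × 10⁻¹⁰ s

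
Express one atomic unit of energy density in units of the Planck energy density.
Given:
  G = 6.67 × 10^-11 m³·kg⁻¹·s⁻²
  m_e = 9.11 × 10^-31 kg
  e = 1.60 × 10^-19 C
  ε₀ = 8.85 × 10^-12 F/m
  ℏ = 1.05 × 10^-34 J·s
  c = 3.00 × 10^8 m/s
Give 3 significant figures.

6.44 × 10^-101

atomic unit of energy density: u_au = E_h/a₀³ = m_e⁴e¹⁰/((4πε₀)⁵ℏ⁸) = 3.01 × 10^13 J/m³
Planck energy density: u_P = c⁷/(ℏG²) = 4.68 × 10^113 J/m³
ratio = 3.01 × 10^13 / 4.68 × 10^113 = 6.44 × 10^-101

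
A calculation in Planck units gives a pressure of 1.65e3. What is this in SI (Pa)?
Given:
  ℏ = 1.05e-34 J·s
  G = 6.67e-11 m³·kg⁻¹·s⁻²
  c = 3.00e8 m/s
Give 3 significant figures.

7.72e116 Pa

One Planck pressure: p_P = c⁷/(ℏG²) = 4.68e113 Pa.
1.65e3 × 4.68e113 Pa = 7.72e116 Pa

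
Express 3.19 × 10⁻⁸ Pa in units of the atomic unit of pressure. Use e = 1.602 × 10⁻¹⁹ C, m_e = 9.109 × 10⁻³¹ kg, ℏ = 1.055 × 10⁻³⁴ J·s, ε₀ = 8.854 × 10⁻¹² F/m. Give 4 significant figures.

atomic unit of pressure: P_au = E_h/a₀³ = m_e⁴e¹⁰/((4πε₀)⁵ℏ⁸) = 2.929 × 10¹³ Pa.
3.19 × 10⁻⁸ / 2.929 × 10¹³ = 1.089 × 10⁻²¹

1.089 × 10⁻²¹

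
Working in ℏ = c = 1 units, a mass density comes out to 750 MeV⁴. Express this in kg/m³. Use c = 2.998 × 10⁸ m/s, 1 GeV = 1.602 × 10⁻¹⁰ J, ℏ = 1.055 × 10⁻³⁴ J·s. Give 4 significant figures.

1.737 × 10¹¹ kg/m³

Mass density is [E]/(c²[L]³) = [E]⁴/(ℏ³c⁵).
1 GeV⁴ → 1/(ℏ³c⁵) × (1 GeV in J)⁴ = 2.316 × 10²⁰ kg/m³.
Convert the energy scale: 750 MeV⁴ = 7.50 × 10⁻¹⁰ GeV⁴.
Result: 7.50 × 10⁻¹⁰ × 2.316 × 10²⁰ = 1.737 × 10¹¹ kg/m³.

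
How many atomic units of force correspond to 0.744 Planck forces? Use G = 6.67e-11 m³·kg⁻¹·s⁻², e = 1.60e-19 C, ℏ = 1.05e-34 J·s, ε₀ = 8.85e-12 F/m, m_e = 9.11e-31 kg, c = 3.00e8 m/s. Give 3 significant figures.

Planck force: F_P = c⁴/G = 1.21e44 N
atomic unit of force: F_au = E_h/a₀ = m_e²e⁶/((4πε₀)³ℏ⁴) = 8.33e-8 N
0.744 × 1.21e44 / 8.33e-8 = 1.08e51

1.08e51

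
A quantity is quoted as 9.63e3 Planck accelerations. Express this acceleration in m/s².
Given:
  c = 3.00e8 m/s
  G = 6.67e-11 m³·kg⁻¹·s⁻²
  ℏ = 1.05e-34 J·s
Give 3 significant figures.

5.38e55 m/s²

One Planck acceleration: a_P = √(c⁷/(ℏG)) = 5.59e51 m/s².
9.63e3 × 5.59e51 m/s² = 5.38e55 m/s²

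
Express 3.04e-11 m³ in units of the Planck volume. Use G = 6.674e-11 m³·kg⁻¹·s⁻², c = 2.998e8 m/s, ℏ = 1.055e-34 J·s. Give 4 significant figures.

Planck volume: V_P = (ℏG/c³)^(3/2) = 4.224e-105 m³.
3.04e-11 / 4.224e-105 = 7.197e93

7.197e93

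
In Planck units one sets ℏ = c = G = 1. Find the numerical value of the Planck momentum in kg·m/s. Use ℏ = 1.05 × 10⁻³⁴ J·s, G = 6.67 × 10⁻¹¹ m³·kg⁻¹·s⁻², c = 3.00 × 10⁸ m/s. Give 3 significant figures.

p_P = √(ℏc³/G)
  = √(42.5)
  = 6.52 kg·m/s

6.52 kg·m/s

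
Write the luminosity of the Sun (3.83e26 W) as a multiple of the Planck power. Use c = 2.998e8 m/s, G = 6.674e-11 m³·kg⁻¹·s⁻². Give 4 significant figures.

1.055e-26

Planck power: P_P = c⁵/G = 3.629e52 W.
3.83e26 / 3.629e52 = 1.055e-26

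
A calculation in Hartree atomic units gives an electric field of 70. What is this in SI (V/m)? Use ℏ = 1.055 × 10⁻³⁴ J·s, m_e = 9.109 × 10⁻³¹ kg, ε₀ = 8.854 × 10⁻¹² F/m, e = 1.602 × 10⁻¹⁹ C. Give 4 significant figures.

3.592 × 10¹³ V/m

One atomic unit of electric field: E_au = E_h/(e a₀) = m_e²e⁵/((4πε₀)³ℏ⁴) = 5.131 × 10¹¹ V/m.
70 × 5.131 × 10¹¹ V/m = 3.592 × 10¹³ V/m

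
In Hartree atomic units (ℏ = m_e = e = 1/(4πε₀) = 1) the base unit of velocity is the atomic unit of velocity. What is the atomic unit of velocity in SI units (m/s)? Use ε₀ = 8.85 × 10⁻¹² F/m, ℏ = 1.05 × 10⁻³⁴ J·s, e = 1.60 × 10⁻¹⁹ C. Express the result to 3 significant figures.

2.19 × 10⁶ m/s

v_au = e²/(4πε₀ℏ)
  = 2.56 × 10⁻³⁸ / 1.17 × 10⁻⁴⁴
  = 2.19 × 10⁶ m/s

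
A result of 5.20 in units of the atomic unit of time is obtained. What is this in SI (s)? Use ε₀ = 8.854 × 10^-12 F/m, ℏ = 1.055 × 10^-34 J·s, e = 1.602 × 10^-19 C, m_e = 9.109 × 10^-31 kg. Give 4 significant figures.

One atomic unit of time: τ_au = (4πε₀)²ℏ³/(m_e e⁴) = 2.423 × 10^-17 s.
5.20 × 2.423 × 10^-17 s = 1.260 × 10^-16 s

1.260 × 10^-16 s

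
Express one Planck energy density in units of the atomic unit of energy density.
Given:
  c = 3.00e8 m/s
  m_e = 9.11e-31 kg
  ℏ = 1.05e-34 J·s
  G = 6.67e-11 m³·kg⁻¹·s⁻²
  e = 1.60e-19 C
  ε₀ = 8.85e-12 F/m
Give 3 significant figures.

Planck energy density: u_P = c⁷/(ℏG²) = 4.68e113 J/m³
atomic unit of energy density: u_au = E_h/a₀³ = m_e⁴e¹⁰/((4πε₀)⁵ℏ⁸) = 3.01e13 J/m³
ratio = 4.68e113 / 3.01e13 = 1.55e100

1.55e100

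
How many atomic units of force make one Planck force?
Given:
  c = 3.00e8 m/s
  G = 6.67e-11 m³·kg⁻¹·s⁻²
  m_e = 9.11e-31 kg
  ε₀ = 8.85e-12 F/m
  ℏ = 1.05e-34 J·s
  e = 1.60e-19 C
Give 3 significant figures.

Planck force: F_P = c⁴/G = 1.21e44 N
atomic unit of force: F_au = E_h/a₀ = m_e²e⁶/((4πε₀)³ℏ⁴) = 8.33e-8 N
ratio = 1.21e44 / 8.33e-8 = 1.46e51

1.46e51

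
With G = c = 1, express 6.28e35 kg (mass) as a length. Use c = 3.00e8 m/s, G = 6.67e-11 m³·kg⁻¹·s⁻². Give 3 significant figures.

In G = c = 1 units mass has dimensions of length; the conversion factor is G/c².
6.28e35 kg × (G/c²) = 4.65e8 m

4.65e8 m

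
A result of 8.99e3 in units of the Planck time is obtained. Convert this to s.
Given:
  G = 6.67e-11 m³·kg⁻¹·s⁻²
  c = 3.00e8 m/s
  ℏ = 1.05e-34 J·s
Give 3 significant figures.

4.83e-40 s

One Planck time: t_P = √(ℏG/c⁵) = 5.37e-44 s.
8.99e3 × 5.37e-44 s = 4.83e-40 s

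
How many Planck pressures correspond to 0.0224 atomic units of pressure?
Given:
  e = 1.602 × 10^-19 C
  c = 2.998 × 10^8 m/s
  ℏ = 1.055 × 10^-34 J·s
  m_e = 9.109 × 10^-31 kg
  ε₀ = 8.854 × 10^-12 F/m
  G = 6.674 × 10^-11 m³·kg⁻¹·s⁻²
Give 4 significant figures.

atomic unit of pressure: P_au = E_h/a₀³ = m_e⁴e¹⁰/((4πε₀)⁵ℏ⁸) = 2.929 × 10^13 Pa
Planck pressure: p_P = c⁷/(ℏG²) = 4.632 × 10^113 Pa
0.0224 × 2.929 × 10^13 / 4.632 × 10^113 = 1.416 × 10^-102

1.416 × 10^-102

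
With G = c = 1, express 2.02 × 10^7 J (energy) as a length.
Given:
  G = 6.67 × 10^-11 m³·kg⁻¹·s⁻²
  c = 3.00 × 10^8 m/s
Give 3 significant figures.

Energy → length via G/c⁴.
2.02 × 10^7 J × (G/c⁴) = 1.66 × 10^-37 m

1.66 × 10^-37 m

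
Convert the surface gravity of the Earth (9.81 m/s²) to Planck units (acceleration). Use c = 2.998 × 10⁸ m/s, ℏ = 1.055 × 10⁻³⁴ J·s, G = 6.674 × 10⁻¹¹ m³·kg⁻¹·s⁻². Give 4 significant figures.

Planck acceleration: a_P = √(c⁷/(ℏG)) = 5.560 × 10⁵¹ m/s².
9.81 / 5.560 × 10⁵¹ = 1.764 × 10⁻⁵¹

1.764 × 10⁻⁵¹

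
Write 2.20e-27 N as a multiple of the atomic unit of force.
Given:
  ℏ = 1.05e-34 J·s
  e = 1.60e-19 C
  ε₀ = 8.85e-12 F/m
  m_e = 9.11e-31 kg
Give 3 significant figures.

2.64e-20

atomic unit of force: F_au = E_h/a₀ = m_e²e⁶/((4πε₀)³ℏ⁴) = 8.33e-8 N.
2.20e-27 / 8.33e-8 = 2.64e-20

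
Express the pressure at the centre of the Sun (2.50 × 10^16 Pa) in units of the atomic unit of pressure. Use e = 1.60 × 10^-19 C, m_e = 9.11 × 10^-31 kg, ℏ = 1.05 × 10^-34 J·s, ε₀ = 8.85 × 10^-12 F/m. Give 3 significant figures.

atomic unit of pressure: P_au = E_h/a₀³ = m_e⁴e¹⁰/((4πε₀)⁵ℏ⁸) = 3.01 × 10^13 Pa.
2.50 × 10^16 / 3.01 × 10^13 = 830

830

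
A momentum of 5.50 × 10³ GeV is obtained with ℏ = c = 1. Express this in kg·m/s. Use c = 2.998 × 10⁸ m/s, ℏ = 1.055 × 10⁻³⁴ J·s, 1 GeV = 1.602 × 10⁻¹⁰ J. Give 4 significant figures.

Momentum is [E]/c; divide by c.
1 GeV → 1/c × (1 GeV in J) = 5.344 × 10⁻¹⁹ kg·m/s.
Result: 5.50 × 10³ × 5.344 × 10⁻¹⁹ = 2.939 × 10⁻¹⁵ kg·m/s.

2.939 × 10⁻¹⁵ kg·m/s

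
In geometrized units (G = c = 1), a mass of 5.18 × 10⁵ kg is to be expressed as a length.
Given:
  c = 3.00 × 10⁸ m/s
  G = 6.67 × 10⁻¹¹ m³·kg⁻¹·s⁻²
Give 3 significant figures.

In G = c = 1 units mass has dimensions of length; the conversion factor is G/c².
5.18 × 10⁵ kg × (G/c²) = 3.84 × 10⁻²² m

3.84 × 10⁻²² m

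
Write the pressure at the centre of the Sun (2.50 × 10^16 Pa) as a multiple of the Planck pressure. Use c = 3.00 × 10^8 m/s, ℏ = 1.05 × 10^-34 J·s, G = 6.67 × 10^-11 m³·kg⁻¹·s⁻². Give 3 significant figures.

5.34 × 10^-98

Planck pressure: p_P = c⁷/(ℏG²) = 4.68 × 10^113 Pa.
2.50 × 10^16 / 4.68 × 10^113 = 5.34 × 10^-98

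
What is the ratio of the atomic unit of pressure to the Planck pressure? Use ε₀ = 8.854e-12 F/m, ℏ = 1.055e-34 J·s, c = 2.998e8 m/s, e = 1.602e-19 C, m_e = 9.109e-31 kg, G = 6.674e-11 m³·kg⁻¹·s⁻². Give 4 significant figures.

atomic unit of pressure: P_au = E_h/a₀³ = m_e⁴e¹⁰/((4πε₀)⁵ℏ⁸) = 2.929e13 Pa
Planck pressure: p_P = c⁷/(ℏG²) = 4.632e113 Pa
ratio = 2.929e13 / 4.632e113 = 6.323e-101

6.323e-101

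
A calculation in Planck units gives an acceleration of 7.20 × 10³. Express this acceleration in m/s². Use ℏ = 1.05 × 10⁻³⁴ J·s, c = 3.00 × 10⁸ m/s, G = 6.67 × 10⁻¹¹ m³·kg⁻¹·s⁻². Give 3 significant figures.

One Planck acceleration: a_P = √(c⁷/(ℏG)) = 5.59 × 10⁵¹ m/s².
7.20 × 10³ × 5.59 × 10⁵¹ m/s² = 4.02 × 10⁵⁵ m/s²

4.02 × 10⁵⁵ m/s²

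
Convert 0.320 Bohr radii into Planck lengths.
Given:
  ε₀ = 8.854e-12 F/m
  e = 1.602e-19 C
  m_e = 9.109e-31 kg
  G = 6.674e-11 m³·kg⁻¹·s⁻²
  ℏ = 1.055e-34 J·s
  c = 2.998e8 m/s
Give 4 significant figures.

Bohr radius: a₀ = 4πε₀ℏ²/(m_e e²) = 5.297e-11 m
Planck length: ℓ_P = √(ℏG/c³) = 1.616e-35 m
0.320 × 5.297e-11 / 1.616e-35 = 1.049e24

1.049e24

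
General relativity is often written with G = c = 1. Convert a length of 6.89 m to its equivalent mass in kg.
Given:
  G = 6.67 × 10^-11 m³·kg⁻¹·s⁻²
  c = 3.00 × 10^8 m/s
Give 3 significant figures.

9.30 × 10^27 kg

Length → mass via c²/G.
6.89 m × (c²/G) = 9.30 × 10^27 kg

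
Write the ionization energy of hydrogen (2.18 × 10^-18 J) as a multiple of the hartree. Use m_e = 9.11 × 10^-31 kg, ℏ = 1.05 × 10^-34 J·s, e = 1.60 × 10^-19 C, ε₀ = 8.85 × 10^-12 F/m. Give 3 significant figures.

hartree: E_h = m_e e⁴/(4πε₀ℏ)² = 4.38 × 10^-18 J.
2.18 × 10^-18 / 4.38 × 10^-18 = 0.498

0.498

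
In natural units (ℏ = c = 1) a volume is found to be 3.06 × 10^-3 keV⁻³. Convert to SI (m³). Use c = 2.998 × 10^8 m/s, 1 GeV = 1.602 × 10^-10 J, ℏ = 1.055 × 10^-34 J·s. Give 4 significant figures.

Volume is [L]³ = [E]⁻³·(ℏc)³.
1 GeV⁻³ → (ℏc)³ × (1 GeV in J)⁻³ = 7.696 × 10^-48 m³.
Convert the energy scale: 3.06 × 10^-3 keV⁻³ = 3.06 × 10^15 GeV⁻³.
Result: 3.06 × 10^15 × 7.696 × 10^-48 = 2.355 × 10^-32 m³.

2.355 × 10^-32 m³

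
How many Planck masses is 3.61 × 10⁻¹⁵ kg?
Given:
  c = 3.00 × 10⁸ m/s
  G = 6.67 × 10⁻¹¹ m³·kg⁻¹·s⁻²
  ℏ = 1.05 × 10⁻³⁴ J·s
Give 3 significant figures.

Planck mass: m_P = √(ℏc/G) = 2.17 × 10⁻⁸ kg.
3.61 × 10⁻¹⁵ / 2.17 × 10⁻⁸ = 1.66 × 10⁻⁷

1.66 × 10⁻⁷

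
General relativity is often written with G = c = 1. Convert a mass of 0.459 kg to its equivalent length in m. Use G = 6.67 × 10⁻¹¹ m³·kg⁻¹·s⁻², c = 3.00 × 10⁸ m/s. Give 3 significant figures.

3.40 × 10⁻²⁸ m

In G = c = 1 units mass has dimensions of length; the conversion factor is G/c².
0.459 kg × (G/c²) = 3.40 × 10⁻²⁸ m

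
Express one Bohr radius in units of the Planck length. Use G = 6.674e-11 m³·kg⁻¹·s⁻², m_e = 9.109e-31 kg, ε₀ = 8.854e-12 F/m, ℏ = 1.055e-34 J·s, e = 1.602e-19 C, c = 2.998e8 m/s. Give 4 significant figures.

Bohr radius: a₀ = 4πε₀ℏ²/(m_e e²) = 5.297e-11 m
Planck length: ℓ_P = √(ℏG/c³) = 1.616e-35 m
ratio = 5.297e-11 / 1.616e-35 = 3.277e24

3.277e24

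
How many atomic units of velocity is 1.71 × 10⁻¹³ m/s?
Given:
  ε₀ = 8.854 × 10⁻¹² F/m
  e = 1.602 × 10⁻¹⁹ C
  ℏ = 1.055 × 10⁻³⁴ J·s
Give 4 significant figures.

atomic unit of velocity: v_au = e²/(4πε₀ℏ) = 2.186 × 10⁶ m/s.
1.71 × 10⁻¹³ / 2.186 × 10⁶ = 7.821 × 10⁻²⁰

7.821 × 10⁻²⁰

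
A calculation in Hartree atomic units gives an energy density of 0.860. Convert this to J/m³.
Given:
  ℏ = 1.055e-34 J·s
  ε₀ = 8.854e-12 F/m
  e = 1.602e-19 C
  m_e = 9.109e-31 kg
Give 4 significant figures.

2.519e13 J/m³

One atomic unit of energy density: u_au = E_h/a₀³ = m_e⁴e¹⁰/((4πε₀)⁵ℏ⁸) = 2.929e13 J/m³.
0.860 × 2.929e13 J/m³ = 2.519e13 J/m³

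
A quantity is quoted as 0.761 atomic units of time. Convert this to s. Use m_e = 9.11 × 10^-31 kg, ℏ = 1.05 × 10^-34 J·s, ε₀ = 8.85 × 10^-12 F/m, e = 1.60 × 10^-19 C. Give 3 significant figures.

1.82 × 10^-17 s

One atomic unit of time: τ_au = (4πε₀)²ℏ³/(m_e e⁴) = 2.40 × 10^-17 s.
0.761 × 2.40 × 10^-17 s = 1.82 × 10^-17 s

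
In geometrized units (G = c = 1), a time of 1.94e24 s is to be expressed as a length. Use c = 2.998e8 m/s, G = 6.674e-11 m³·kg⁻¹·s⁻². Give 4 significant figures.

Time → length via c.
1.94e24 s × (c) = 5.816e32 m

5.816e32 m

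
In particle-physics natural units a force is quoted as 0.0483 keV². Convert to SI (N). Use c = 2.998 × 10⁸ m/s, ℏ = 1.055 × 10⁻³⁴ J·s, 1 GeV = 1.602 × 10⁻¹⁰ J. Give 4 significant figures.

Force is [E]/[L] = [E]²/(ℏc); restore (ℏc)⁻¹.
1 GeV² → 1/(ℏc) × (1 GeV in J)² = 8.114 × 10⁵ N.
Convert the energy scale: 0.0483 keV² = 4.83 × 10⁻¹⁴ GeV².
Result: 4.83 × 10⁻¹⁴ × 8.114 × 10⁵ = 3.919 × 10⁻⁸ N.

3.919 × 10⁻⁸ N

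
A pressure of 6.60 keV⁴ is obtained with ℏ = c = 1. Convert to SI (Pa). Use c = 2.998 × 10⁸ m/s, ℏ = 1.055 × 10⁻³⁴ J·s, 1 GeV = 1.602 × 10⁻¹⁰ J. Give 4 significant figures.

1.374 × 10¹⁴ Pa

Pressure is [E]/[L]³ = [E]⁴/(ℏc)³.
1 GeV⁴ → 1/(ℏc)³ × (1 GeV in J)⁴ = 2.082 × 10³⁷ Pa.
Convert the energy scale: 6.60 keV⁴ = 6.60 × 10⁻²⁴ GeV⁴.
Result: 6.60 × 10⁻²⁴ × 2.082 × 10³⁷ = 1.374 × 10¹⁴ Pa.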